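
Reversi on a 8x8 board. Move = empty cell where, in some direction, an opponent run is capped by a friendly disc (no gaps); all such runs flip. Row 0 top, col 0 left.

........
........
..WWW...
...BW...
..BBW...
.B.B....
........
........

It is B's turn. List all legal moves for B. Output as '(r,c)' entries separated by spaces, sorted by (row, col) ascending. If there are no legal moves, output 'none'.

Answer: (1,1) (1,3) (1,5) (2,5) (3,5) (4,5) (5,5)

Derivation:
(1,1): flips 1 -> legal
(1,2): no bracket -> illegal
(1,3): flips 1 -> legal
(1,4): no bracket -> illegal
(1,5): flips 1 -> legal
(2,1): no bracket -> illegal
(2,5): flips 1 -> legal
(3,1): no bracket -> illegal
(3,2): no bracket -> illegal
(3,5): flips 2 -> legal
(4,5): flips 1 -> legal
(5,4): no bracket -> illegal
(5,5): flips 1 -> legal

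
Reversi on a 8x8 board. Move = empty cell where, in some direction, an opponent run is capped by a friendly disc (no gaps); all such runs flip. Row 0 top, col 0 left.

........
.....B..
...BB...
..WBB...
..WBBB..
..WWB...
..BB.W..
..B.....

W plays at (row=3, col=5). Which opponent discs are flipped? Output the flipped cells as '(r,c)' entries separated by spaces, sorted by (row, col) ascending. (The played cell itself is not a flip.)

Answer: (3,3) (3,4) (4,4)

Derivation:
Dir NW: opp run (2,4), next='.' -> no flip
Dir N: first cell '.' (not opp) -> no flip
Dir NE: first cell '.' (not opp) -> no flip
Dir W: opp run (3,4) (3,3) capped by W -> flip
Dir E: first cell '.' (not opp) -> no flip
Dir SW: opp run (4,4) capped by W -> flip
Dir S: opp run (4,5), next='.' -> no flip
Dir SE: first cell '.' (not opp) -> no flip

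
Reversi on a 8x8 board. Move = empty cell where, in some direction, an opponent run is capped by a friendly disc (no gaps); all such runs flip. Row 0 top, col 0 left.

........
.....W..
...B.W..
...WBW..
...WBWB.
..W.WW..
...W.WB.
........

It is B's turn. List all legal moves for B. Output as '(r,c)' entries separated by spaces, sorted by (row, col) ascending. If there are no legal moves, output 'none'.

Answer: (1,6) (2,2) (2,4) (2,6) (3,2) (3,6) (4,2) (5,3) (5,6) (6,1) (6,4)

Derivation:
(0,4): no bracket -> illegal
(0,5): no bracket -> illegal
(0,6): no bracket -> illegal
(1,4): no bracket -> illegal
(1,6): flips 1 -> legal
(2,2): flips 1 -> legal
(2,4): flips 1 -> legal
(2,6): flips 1 -> legal
(3,2): flips 1 -> legal
(3,6): flips 1 -> legal
(4,1): no bracket -> illegal
(4,2): flips 1 -> legal
(5,1): no bracket -> illegal
(5,3): flips 2 -> legal
(5,6): flips 1 -> legal
(6,1): flips 2 -> legal
(6,2): no bracket -> illegal
(6,4): flips 3 -> legal
(7,2): no bracket -> illegal
(7,3): no bracket -> illegal
(7,4): no bracket -> illegal
(7,5): no bracket -> illegal
(7,6): no bracket -> illegal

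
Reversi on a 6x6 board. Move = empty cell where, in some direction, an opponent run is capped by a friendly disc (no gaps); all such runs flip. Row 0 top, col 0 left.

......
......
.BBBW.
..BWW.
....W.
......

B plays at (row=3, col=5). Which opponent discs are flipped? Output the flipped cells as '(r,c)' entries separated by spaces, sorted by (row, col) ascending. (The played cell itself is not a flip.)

Dir NW: opp run (2,4), next='.' -> no flip
Dir N: first cell '.' (not opp) -> no flip
Dir NE: edge -> no flip
Dir W: opp run (3,4) (3,3) capped by B -> flip
Dir E: edge -> no flip
Dir SW: opp run (4,4), next='.' -> no flip
Dir S: first cell '.' (not opp) -> no flip
Dir SE: edge -> no flip

Answer: (3,3) (3,4)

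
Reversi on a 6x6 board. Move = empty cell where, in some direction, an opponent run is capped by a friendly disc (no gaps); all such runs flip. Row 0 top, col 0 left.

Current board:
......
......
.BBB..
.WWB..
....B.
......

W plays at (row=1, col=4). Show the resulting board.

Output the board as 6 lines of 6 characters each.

Place W at (1,4); scan 8 dirs for brackets.
Dir NW: first cell '.' (not opp) -> no flip
Dir N: first cell '.' (not opp) -> no flip
Dir NE: first cell '.' (not opp) -> no flip
Dir W: first cell '.' (not opp) -> no flip
Dir E: first cell '.' (not opp) -> no flip
Dir SW: opp run (2,3) capped by W -> flip
Dir S: first cell '.' (not opp) -> no flip
Dir SE: first cell '.' (not opp) -> no flip
All flips: (2,3)

Answer: ......
....W.
.BBW..
.WWB..
....B.
......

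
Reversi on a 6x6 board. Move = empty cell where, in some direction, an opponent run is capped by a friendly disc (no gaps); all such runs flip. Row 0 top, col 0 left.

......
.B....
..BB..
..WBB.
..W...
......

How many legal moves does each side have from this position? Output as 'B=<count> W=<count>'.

Answer: B=4 W=4

Derivation:
-- B to move --
(2,1): no bracket -> illegal
(3,1): flips 1 -> legal
(4,1): flips 1 -> legal
(4,3): no bracket -> illegal
(5,1): flips 1 -> legal
(5,2): flips 2 -> legal
(5,3): no bracket -> illegal
B mobility = 4
-- W to move --
(0,0): no bracket -> illegal
(0,1): no bracket -> illegal
(0,2): no bracket -> illegal
(1,0): no bracket -> illegal
(1,2): flips 1 -> legal
(1,3): no bracket -> illegal
(1,4): flips 1 -> legal
(2,0): no bracket -> illegal
(2,1): no bracket -> illegal
(2,4): flips 1 -> legal
(2,5): no bracket -> illegal
(3,1): no bracket -> illegal
(3,5): flips 2 -> legal
(4,3): no bracket -> illegal
(4,4): no bracket -> illegal
(4,5): no bracket -> illegal
W mobility = 4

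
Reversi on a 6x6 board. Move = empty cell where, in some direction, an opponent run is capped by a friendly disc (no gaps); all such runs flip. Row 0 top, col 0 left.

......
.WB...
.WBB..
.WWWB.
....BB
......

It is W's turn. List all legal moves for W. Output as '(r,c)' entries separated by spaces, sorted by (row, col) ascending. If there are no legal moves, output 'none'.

(0,1): no bracket -> illegal
(0,2): flips 2 -> legal
(0,3): flips 1 -> legal
(1,3): flips 3 -> legal
(1,4): flips 1 -> legal
(2,4): flips 2 -> legal
(2,5): no bracket -> illegal
(3,5): flips 1 -> legal
(4,3): no bracket -> illegal
(5,3): no bracket -> illegal
(5,4): no bracket -> illegal
(5,5): flips 1 -> legal

Answer: (0,2) (0,3) (1,3) (1,4) (2,4) (3,5) (5,5)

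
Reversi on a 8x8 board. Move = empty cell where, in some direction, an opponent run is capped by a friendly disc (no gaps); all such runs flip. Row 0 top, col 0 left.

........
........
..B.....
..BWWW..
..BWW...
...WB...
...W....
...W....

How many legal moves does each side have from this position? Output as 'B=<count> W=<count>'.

-- B to move --
(2,3): no bracket -> illegal
(2,4): flips 3 -> legal
(2,5): no bracket -> illegal
(2,6): no bracket -> illegal
(3,6): flips 3 -> legal
(4,5): flips 2 -> legal
(4,6): no bracket -> illegal
(5,2): flips 1 -> legal
(5,5): flips 2 -> legal
(6,2): no bracket -> illegal
(6,4): flips 1 -> legal
(7,2): flips 1 -> legal
(7,4): no bracket -> illegal
B mobility = 7
-- W to move --
(1,1): flips 1 -> legal
(1,2): no bracket -> illegal
(1,3): no bracket -> illegal
(2,1): flips 1 -> legal
(2,3): no bracket -> illegal
(3,1): flips 2 -> legal
(4,1): flips 1 -> legal
(4,5): flips 1 -> legal
(5,1): flips 1 -> legal
(5,2): no bracket -> illegal
(5,5): flips 1 -> legal
(6,4): flips 1 -> legal
(6,5): flips 1 -> legal
W mobility = 9

Answer: B=7 W=9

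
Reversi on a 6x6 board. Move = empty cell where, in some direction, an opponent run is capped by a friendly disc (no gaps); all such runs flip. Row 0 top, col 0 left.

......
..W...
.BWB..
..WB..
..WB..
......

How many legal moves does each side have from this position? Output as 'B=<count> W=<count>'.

Answer: B=6 W=8

Derivation:
-- B to move --
(0,1): flips 1 -> legal
(0,2): no bracket -> illegal
(0,3): flips 1 -> legal
(1,1): flips 1 -> legal
(1,3): no bracket -> illegal
(3,1): flips 1 -> legal
(4,1): flips 2 -> legal
(5,1): flips 1 -> legal
(5,2): no bracket -> illegal
(5,3): no bracket -> illegal
B mobility = 6
-- W to move --
(1,0): flips 1 -> legal
(1,1): no bracket -> illegal
(1,3): no bracket -> illegal
(1,4): flips 1 -> legal
(2,0): flips 1 -> legal
(2,4): flips 2 -> legal
(3,0): flips 1 -> legal
(3,1): no bracket -> illegal
(3,4): flips 2 -> legal
(4,4): flips 2 -> legal
(5,2): no bracket -> illegal
(5,3): no bracket -> illegal
(5,4): flips 1 -> legal
W mobility = 8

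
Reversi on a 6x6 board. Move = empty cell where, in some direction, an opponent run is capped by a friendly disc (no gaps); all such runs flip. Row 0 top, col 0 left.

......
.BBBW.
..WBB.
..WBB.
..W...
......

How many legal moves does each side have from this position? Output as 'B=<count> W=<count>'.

-- B to move --
(0,3): no bracket -> illegal
(0,4): flips 1 -> legal
(0,5): flips 1 -> legal
(1,5): flips 1 -> legal
(2,1): flips 1 -> legal
(2,5): no bracket -> illegal
(3,1): flips 2 -> legal
(4,1): flips 1 -> legal
(4,3): no bracket -> illegal
(5,1): flips 1 -> legal
(5,2): flips 3 -> legal
(5,3): no bracket -> illegal
B mobility = 8
-- W to move --
(0,0): flips 1 -> legal
(0,1): no bracket -> illegal
(0,2): flips 1 -> legal
(0,3): no bracket -> illegal
(0,4): flips 1 -> legal
(1,0): flips 3 -> legal
(1,5): flips 2 -> legal
(2,0): no bracket -> illegal
(2,1): no bracket -> illegal
(2,5): flips 2 -> legal
(3,5): flips 2 -> legal
(4,3): no bracket -> illegal
(4,4): flips 3 -> legal
(4,5): no bracket -> illegal
W mobility = 8

Answer: B=8 W=8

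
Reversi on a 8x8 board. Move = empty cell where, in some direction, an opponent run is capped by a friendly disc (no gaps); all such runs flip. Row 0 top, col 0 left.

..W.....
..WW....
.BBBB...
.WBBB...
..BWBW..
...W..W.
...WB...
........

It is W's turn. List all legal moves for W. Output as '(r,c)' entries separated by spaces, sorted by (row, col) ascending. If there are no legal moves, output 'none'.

(1,0): flips 2 -> legal
(1,1): flips 1 -> legal
(1,4): no bracket -> illegal
(1,5): no bracket -> illegal
(2,0): no bracket -> illegal
(2,5): flips 1 -> legal
(3,0): flips 1 -> legal
(3,5): flips 5 -> legal
(4,1): flips 1 -> legal
(5,1): no bracket -> illegal
(5,2): flips 3 -> legal
(5,4): no bracket -> illegal
(5,5): no bracket -> illegal
(6,5): flips 1 -> legal
(7,3): no bracket -> illegal
(7,4): no bracket -> illegal
(7,5): flips 1 -> legal

Answer: (1,0) (1,1) (2,5) (3,0) (3,5) (4,1) (5,2) (6,5) (7,5)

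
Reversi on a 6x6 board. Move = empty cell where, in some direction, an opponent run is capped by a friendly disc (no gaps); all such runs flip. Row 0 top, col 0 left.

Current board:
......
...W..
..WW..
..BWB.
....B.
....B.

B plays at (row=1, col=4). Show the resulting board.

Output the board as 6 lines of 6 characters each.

Place B at (1,4); scan 8 dirs for brackets.
Dir NW: first cell '.' (not opp) -> no flip
Dir N: first cell '.' (not opp) -> no flip
Dir NE: first cell '.' (not opp) -> no flip
Dir W: opp run (1,3), next='.' -> no flip
Dir E: first cell '.' (not opp) -> no flip
Dir SW: opp run (2,3) capped by B -> flip
Dir S: first cell '.' (not opp) -> no flip
Dir SE: first cell '.' (not opp) -> no flip
All flips: (2,3)

Answer: ......
...WB.
..WB..
..BWB.
....B.
....B.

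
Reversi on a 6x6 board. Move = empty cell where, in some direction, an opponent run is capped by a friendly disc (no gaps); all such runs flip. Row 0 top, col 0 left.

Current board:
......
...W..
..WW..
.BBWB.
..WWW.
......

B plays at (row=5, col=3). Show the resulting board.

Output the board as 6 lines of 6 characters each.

Place B at (5,3); scan 8 dirs for brackets.
Dir NW: opp run (4,2) capped by B -> flip
Dir N: opp run (4,3) (3,3) (2,3) (1,3), next='.' -> no flip
Dir NE: opp run (4,4), next='.' -> no flip
Dir W: first cell '.' (not opp) -> no flip
Dir E: first cell '.' (not opp) -> no flip
Dir SW: edge -> no flip
Dir S: edge -> no flip
Dir SE: edge -> no flip
All flips: (4,2)

Answer: ......
...W..
..WW..
.BBWB.
..BWW.
...B..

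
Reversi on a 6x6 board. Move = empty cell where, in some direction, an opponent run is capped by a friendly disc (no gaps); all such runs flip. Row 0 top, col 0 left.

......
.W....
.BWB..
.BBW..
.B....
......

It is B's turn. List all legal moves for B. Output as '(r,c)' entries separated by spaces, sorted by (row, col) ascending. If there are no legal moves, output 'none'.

(0,0): no bracket -> illegal
(0,1): flips 1 -> legal
(0,2): no bracket -> illegal
(1,0): no bracket -> illegal
(1,2): flips 1 -> legal
(1,3): flips 1 -> legal
(2,0): no bracket -> illegal
(2,4): no bracket -> illegal
(3,4): flips 1 -> legal
(4,2): no bracket -> illegal
(4,3): flips 1 -> legal
(4,4): no bracket -> illegal

Answer: (0,1) (1,2) (1,3) (3,4) (4,3)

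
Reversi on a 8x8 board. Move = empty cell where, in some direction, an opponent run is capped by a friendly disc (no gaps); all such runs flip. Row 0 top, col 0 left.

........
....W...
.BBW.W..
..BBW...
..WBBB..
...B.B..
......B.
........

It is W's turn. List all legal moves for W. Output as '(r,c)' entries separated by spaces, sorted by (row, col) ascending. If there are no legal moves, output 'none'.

(1,0): no bracket -> illegal
(1,1): no bracket -> illegal
(1,2): flips 2 -> legal
(1,3): no bracket -> illegal
(2,0): flips 2 -> legal
(2,4): flips 1 -> legal
(3,0): no bracket -> illegal
(3,1): flips 2 -> legal
(3,5): no bracket -> illegal
(3,6): no bracket -> illegal
(4,1): flips 1 -> legal
(4,6): flips 3 -> legal
(5,2): flips 1 -> legal
(5,4): flips 1 -> legal
(5,6): flips 1 -> legal
(5,7): no bracket -> illegal
(6,2): no bracket -> illegal
(6,3): flips 3 -> legal
(6,4): flips 1 -> legal
(6,5): no bracket -> illegal
(6,7): no bracket -> illegal
(7,5): no bracket -> illegal
(7,6): no bracket -> illegal
(7,7): no bracket -> illegal

Answer: (1,2) (2,0) (2,4) (3,1) (4,1) (4,6) (5,2) (5,4) (5,6) (6,3) (6,4)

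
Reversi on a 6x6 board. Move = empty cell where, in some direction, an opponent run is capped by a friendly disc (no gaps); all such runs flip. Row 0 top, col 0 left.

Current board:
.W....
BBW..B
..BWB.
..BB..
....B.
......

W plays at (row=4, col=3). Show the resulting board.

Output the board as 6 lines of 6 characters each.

Answer: .W....
BBW..B
..BWB.
..BW..
...WB.
......

Derivation:
Place W at (4,3); scan 8 dirs for brackets.
Dir NW: opp run (3,2), next='.' -> no flip
Dir N: opp run (3,3) capped by W -> flip
Dir NE: first cell '.' (not opp) -> no flip
Dir W: first cell '.' (not opp) -> no flip
Dir E: opp run (4,4), next='.' -> no flip
Dir SW: first cell '.' (not opp) -> no flip
Dir S: first cell '.' (not opp) -> no flip
Dir SE: first cell '.' (not opp) -> no flip
All flips: (3,3)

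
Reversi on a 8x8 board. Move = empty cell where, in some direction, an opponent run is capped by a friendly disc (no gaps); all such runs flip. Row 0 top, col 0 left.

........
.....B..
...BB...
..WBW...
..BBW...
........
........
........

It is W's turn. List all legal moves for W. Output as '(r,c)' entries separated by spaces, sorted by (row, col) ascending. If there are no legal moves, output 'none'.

(0,4): no bracket -> illegal
(0,5): no bracket -> illegal
(0,6): no bracket -> illegal
(1,2): flips 1 -> legal
(1,3): no bracket -> illegal
(1,4): flips 2 -> legal
(1,6): no bracket -> illegal
(2,2): flips 1 -> legal
(2,5): no bracket -> illegal
(2,6): no bracket -> illegal
(3,1): no bracket -> illegal
(3,5): no bracket -> illegal
(4,1): flips 2 -> legal
(5,1): no bracket -> illegal
(5,2): flips 2 -> legal
(5,3): no bracket -> illegal
(5,4): flips 1 -> legal

Answer: (1,2) (1,4) (2,2) (4,1) (5,2) (5,4)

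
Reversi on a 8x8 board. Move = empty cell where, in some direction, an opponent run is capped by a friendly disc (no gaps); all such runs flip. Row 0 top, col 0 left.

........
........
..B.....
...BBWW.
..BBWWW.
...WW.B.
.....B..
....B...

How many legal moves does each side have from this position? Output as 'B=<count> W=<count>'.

Answer: B=6 W=9

Derivation:
-- B to move --
(2,4): no bracket -> illegal
(2,5): no bracket -> illegal
(2,6): flips 2 -> legal
(2,7): no bracket -> illegal
(3,7): flips 2 -> legal
(4,7): flips 3 -> legal
(5,2): no bracket -> illegal
(5,5): flips 1 -> legal
(5,7): no bracket -> illegal
(6,2): no bracket -> illegal
(6,3): flips 1 -> legal
(6,4): flips 3 -> legal
B mobility = 6
-- W to move --
(1,1): flips 2 -> legal
(1,2): no bracket -> illegal
(1,3): no bracket -> illegal
(2,1): no bracket -> illegal
(2,3): flips 3 -> legal
(2,4): flips 1 -> legal
(2,5): no bracket -> illegal
(3,1): flips 1 -> legal
(3,2): flips 3 -> legal
(4,1): flips 2 -> legal
(4,7): no bracket -> illegal
(5,1): no bracket -> illegal
(5,2): no bracket -> illegal
(5,5): no bracket -> illegal
(5,7): no bracket -> illegal
(6,3): no bracket -> illegal
(6,4): no bracket -> illegal
(6,6): flips 1 -> legal
(6,7): flips 1 -> legal
(7,3): no bracket -> illegal
(7,5): no bracket -> illegal
(7,6): flips 1 -> legal
W mobility = 9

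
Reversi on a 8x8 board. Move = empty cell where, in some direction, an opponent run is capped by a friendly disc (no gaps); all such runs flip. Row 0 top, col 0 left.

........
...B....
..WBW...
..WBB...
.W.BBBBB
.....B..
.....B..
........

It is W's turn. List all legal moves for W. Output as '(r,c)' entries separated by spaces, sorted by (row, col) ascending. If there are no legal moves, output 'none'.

(0,2): flips 1 -> legal
(0,3): no bracket -> illegal
(0,4): flips 1 -> legal
(1,2): no bracket -> illegal
(1,4): flips 1 -> legal
(2,5): no bracket -> illegal
(3,5): flips 2 -> legal
(3,6): no bracket -> illegal
(3,7): no bracket -> illegal
(4,2): flips 1 -> legal
(5,2): no bracket -> illegal
(5,3): no bracket -> illegal
(5,4): flips 3 -> legal
(5,6): no bracket -> illegal
(5,7): no bracket -> illegal
(6,4): no bracket -> illegal
(6,6): flips 3 -> legal
(7,4): no bracket -> illegal
(7,5): no bracket -> illegal
(7,6): no bracket -> illegal

Answer: (0,2) (0,4) (1,4) (3,5) (4,2) (5,4) (6,6)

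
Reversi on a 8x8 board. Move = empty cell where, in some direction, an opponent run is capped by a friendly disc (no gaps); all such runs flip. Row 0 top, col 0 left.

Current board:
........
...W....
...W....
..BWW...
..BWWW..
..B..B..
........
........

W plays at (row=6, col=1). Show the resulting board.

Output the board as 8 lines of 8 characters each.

Answer: ........
...W....
...W....
..BWW...
..BWWW..
..W..B..
.W......
........

Derivation:
Place W at (6,1); scan 8 dirs for brackets.
Dir NW: first cell '.' (not opp) -> no flip
Dir N: first cell '.' (not opp) -> no flip
Dir NE: opp run (5,2) capped by W -> flip
Dir W: first cell '.' (not opp) -> no flip
Dir E: first cell '.' (not opp) -> no flip
Dir SW: first cell '.' (not opp) -> no flip
Dir S: first cell '.' (not opp) -> no flip
Dir SE: first cell '.' (not opp) -> no flip
All flips: (5,2)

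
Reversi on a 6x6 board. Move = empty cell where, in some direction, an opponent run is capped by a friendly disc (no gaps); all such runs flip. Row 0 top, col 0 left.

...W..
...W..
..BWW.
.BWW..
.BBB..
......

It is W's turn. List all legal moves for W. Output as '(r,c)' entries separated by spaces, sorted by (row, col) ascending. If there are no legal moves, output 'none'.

Answer: (1,1) (1,2) (2,1) (3,0) (4,0) (5,0) (5,1) (5,2) (5,3) (5,4)

Derivation:
(1,1): flips 1 -> legal
(1,2): flips 1 -> legal
(2,0): no bracket -> illegal
(2,1): flips 1 -> legal
(3,0): flips 1 -> legal
(3,4): no bracket -> illegal
(4,0): flips 2 -> legal
(4,4): no bracket -> illegal
(5,0): flips 1 -> legal
(5,1): flips 1 -> legal
(5,2): flips 1 -> legal
(5,3): flips 1 -> legal
(5,4): flips 1 -> legal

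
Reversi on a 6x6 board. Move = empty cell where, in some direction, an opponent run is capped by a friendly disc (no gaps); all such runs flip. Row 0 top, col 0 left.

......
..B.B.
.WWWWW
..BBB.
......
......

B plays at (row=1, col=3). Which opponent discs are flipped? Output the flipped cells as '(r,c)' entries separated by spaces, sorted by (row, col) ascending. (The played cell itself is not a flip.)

Answer: (2,3)

Derivation:
Dir NW: first cell '.' (not opp) -> no flip
Dir N: first cell '.' (not opp) -> no flip
Dir NE: first cell '.' (not opp) -> no flip
Dir W: first cell 'B' (not opp) -> no flip
Dir E: first cell 'B' (not opp) -> no flip
Dir SW: opp run (2,2), next='.' -> no flip
Dir S: opp run (2,3) capped by B -> flip
Dir SE: opp run (2,4), next='.' -> no flip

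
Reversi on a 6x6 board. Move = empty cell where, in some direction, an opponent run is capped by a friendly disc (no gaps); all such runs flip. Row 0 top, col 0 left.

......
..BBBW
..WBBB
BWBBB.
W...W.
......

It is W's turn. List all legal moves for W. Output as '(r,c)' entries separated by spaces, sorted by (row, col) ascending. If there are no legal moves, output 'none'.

(0,1): no bracket -> illegal
(0,2): flips 1 -> legal
(0,3): no bracket -> illegal
(0,4): flips 4 -> legal
(0,5): no bracket -> illegal
(1,1): flips 3 -> legal
(2,0): flips 1 -> legal
(2,1): no bracket -> illegal
(3,5): flips 4 -> legal
(4,1): no bracket -> illegal
(4,2): flips 3 -> legal
(4,3): no bracket -> illegal
(4,5): no bracket -> illegal

Answer: (0,2) (0,4) (1,1) (2,0) (3,5) (4,2)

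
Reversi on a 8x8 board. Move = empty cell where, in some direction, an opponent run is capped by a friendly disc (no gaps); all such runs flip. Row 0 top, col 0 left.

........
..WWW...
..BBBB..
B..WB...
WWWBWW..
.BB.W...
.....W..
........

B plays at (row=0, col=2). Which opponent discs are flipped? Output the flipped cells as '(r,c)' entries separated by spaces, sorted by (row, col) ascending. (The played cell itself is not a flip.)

Answer: (1,2) (1,3)

Derivation:
Dir NW: edge -> no flip
Dir N: edge -> no flip
Dir NE: edge -> no flip
Dir W: first cell '.' (not opp) -> no flip
Dir E: first cell '.' (not opp) -> no flip
Dir SW: first cell '.' (not opp) -> no flip
Dir S: opp run (1,2) capped by B -> flip
Dir SE: opp run (1,3) capped by B -> flip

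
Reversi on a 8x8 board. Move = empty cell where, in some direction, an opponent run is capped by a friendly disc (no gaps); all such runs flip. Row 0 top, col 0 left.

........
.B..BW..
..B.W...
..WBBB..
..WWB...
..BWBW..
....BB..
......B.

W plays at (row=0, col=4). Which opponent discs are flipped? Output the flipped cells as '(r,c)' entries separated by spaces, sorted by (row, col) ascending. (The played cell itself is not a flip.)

Answer: (1,4)

Derivation:
Dir NW: edge -> no flip
Dir N: edge -> no flip
Dir NE: edge -> no flip
Dir W: first cell '.' (not opp) -> no flip
Dir E: first cell '.' (not opp) -> no flip
Dir SW: first cell '.' (not opp) -> no flip
Dir S: opp run (1,4) capped by W -> flip
Dir SE: first cell 'W' (not opp) -> no flip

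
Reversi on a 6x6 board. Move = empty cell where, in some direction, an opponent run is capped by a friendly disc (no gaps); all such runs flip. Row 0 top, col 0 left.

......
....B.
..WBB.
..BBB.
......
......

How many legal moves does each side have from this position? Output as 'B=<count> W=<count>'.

Answer: B=3 W=3

Derivation:
-- B to move --
(1,1): flips 1 -> legal
(1,2): flips 1 -> legal
(1,3): no bracket -> illegal
(2,1): flips 1 -> legal
(3,1): no bracket -> illegal
B mobility = 3
-- W to move --
(0,3): no bracket -> illegal
(0,4): no bracket -> illegal
(0,5): no bracket -> illegal
(1,2): no bracket -> illegal
(1,3): no bracket -> illegal
(1,5): no bracket -> illegal
(2,1): no bracket -> illegal
(2,5): flips 2 -> legal
(3,1): no bracket -> illegal
(3,5): no bracket -> illegal
(4,1): no bracket -> illegal
(4,2): flips 1 -> legal
(4,3): no bracket -> illegal
(4,4): flips 1 -> legal
(4,5): no bracket -> illegal
W mobility = 3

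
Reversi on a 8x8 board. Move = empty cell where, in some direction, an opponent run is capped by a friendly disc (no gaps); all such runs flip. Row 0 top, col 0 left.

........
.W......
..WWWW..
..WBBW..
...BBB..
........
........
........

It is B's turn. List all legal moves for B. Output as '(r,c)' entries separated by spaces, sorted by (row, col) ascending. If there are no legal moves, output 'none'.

Answer: (0,0) (1,2) (1,3) (1,4) (1,5) (1,6) (2,1) (2,6) (3,1) (3,6)

Derivation:
(0,0): flips 2 -> legal
(0,1): no bracket -> illegal
(0,2): no bracket -> illegal
(1,0): no bracket -> illegal
(1,2): flips 1 -> legal
(1,3): flips 1 -> legal
(1,4): flips 1 -> legal
(1,5): flips 3 -> legal
(1,6): flips 1 -> legal
(2,0): no bracket -> illegal
(2,1): flips 1 -> legal
(2,6): flips 1 -> legal
(3,1): flips 1 -> legal
(3,6): flips 1 -> legal
(4,1): no bracket -> illegal
(4,2): no bracket -> illegal
(4,6): no bracket -> illegal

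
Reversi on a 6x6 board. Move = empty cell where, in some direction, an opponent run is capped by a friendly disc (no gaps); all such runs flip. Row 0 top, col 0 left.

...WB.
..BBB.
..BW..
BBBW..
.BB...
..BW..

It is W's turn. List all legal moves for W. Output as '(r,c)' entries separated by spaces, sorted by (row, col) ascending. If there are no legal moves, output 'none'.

(0,1): flips 1 -> legal
(0,2): no bracket -> illegal
(0,5): flips 2 -> legal
(1,1): flips 1 -> legal
(1,5): no bracket -> illegal
(2,0): flips 2 -> legal
(2,1): flips 2 -> legal
(2,4): no bracket -> illegal
(2,5): flips 1 -> legal
(4,0): no bracket -> illegal
(4,3): no bracket -> illegal
(5,0): flips 2 -> legal
(5,1): flips 2 -> legal

Answer: (0,1) (0,5) (1,1) (2,0) (2,1) (2,5) (5,0) (5,1)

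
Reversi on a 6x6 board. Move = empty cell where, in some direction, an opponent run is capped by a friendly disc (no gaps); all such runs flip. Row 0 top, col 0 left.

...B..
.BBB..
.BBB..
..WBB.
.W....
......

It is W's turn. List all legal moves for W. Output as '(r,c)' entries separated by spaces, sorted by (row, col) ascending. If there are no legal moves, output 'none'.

Answer: (0,2) (1,0) (1,4) (3,5)

Derivation:
(0,0): no bracket -> illegal
(0,1): no bracket -> illegal
(0,2): flips 2 -> legal
(0,4): no bracket -> illegal
(1,0): flips 1 -> legal
(1,4): flips 1 -> legal
(2,0): no bracket -> illegal
(2,4): no bracket -> illegal
(2,5): no bracket -> illegal
(3,0): no bracket -> illegal
(3,1): no bracket -> illegal
(3,5): flips 2 -> legal
(4,2): no bracket -> illegal
(4,3): no bracket -> illegal
(4,4): no bracket -> illegal
(4,5): no bracket -> illegal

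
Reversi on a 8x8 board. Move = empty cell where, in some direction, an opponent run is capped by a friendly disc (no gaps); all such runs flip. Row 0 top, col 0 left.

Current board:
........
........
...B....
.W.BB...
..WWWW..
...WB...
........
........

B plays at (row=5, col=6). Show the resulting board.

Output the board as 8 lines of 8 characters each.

Answer: ........
........
...B....
.W.BB...
..WWWB..
...WB.B.
........
........

Derivation:
Place B at (5,6); scan 8 dirs for brackets.
Dir NW: opp run (4,5) capped by B -> flip
Dir N: first cell '.' (not opp) -> no flip
Dir NE: first cell '.' (not opp) -> no flip
Dir W: first cell '.' (not opp) -> no flip
Dir E: first cell '.' (not opp) -> no flip
Dir SW: first cell '.' (not opp) -> no flip
Dir S: first cell '.' (not opp) -> no flip
Dir SE: first cell '.' (not opp) -> no flip
All flips: (4,5)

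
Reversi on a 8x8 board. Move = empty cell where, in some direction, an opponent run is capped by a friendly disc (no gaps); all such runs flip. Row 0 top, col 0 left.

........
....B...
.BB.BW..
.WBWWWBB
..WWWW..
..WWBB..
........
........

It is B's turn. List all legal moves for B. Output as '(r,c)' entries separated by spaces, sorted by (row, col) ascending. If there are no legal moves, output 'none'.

(1,5): flips 3 -> legal
(1,6): no bracket -> illegal
(2,0): no bracket -> illegal
(2,3): no bracket -> illegal
(2,6): flips 1 -> legal
(3,0): flips 1 -> legal
(4,0): flips 1 -> legal
(4,1): flips 1 -> legal
(4,6): flips 1 -> legal
(5,1): flips 4 -> legal
(5,6): no bracket -> illegal
(6,1): no bracket -> illegal
(6,2): flips 2 -> legal
(6,3): no bracket -> illegal
(6,4): no bracket -> illegal

Answer: (1,5) (2,6) (3,0) (4,0) (4,1) (4,6) (5,1) (6,2)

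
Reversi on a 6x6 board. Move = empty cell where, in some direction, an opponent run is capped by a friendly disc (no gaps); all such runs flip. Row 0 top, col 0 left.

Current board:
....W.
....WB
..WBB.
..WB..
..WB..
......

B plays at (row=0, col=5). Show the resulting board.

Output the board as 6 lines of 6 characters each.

Answer: ....WB
....BB
..WBB.
..WB..
..WB..
......

Derivation:
Place B at (0,5); scan 8 dirs for brackets.
Dir NW: edge -> no flip
Dir N: edge -> no flip
Dir NE: edge -> no flip
Dir W: opp run (0,4), next='.' -> no flip
Dir E: edge -> no flip
Dir SW: opp run (1,4) capped by B -> flip
Dir S: first cell 'B' (not opp) -> no flip
Dir SE: edge -> no flip
All flips: (1,4)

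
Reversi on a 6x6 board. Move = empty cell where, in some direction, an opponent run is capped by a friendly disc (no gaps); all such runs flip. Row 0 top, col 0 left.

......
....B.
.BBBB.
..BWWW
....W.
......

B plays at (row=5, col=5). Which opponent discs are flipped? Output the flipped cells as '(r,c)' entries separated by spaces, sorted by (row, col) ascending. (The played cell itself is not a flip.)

Dir NW: opp run (4,4) (3,3) capped by B -> flip
Dir N: first cell '.' (not opp) -> no flip
Dir NE: edge -> no flip
Dir W: first cell '.' (not opp) -> no flip
Dir E: edge -> no flip
Dir SW: edge -> no flip
Dir S: edge -> no flip
Dir SE: edge -> no flip

Answer: (3,3) (4,4)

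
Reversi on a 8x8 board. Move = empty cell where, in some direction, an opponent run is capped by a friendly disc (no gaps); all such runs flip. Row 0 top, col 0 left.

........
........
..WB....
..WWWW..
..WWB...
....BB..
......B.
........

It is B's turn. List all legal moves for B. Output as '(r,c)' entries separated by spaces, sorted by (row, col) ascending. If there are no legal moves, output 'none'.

(1,1): flips 2 -> legal
(1,2): no bracket -> illegal
(1,3): no bracket -> illegal
(2,1): flips 3 -> legal
(2,4): flips 1 -> legal
(2,5): no bracket -> illegal
(2,6): flips 1 -> legal
(3,1): no bracket -> illegal
(3,6): no bracket -> illegal
(4,1): flips 3 -> legal
(4,5): flips 1 -> legal
(4,6): no bracket -> illegal
(5,1): no bracket -> illegal
(5,2): no bracket -> illegal
(5,3): flips 2 -> legal

Answer: (1,1) (2,1) (2,4) (2,6) (4,1) (4,5) (5,3)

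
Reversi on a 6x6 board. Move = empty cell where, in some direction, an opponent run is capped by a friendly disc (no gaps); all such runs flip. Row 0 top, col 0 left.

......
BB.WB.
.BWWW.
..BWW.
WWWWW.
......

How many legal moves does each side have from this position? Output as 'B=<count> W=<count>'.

Answer: B=7 W=6

Derivation:
-- B to move --
(0,2): no bracket -> illegal
(0,3): no bracket -> illegal
(0,4): no bracket -> illegal
(1,2): flips 2 -> legal
(1,5): no bracket -> illegal
(2,5): flips 3 -> legal
(3,0): no bracket -> illegal
(3,1): no bracket -> illegal
(3,5): flips 2 -> legal
(4,5): no bracket -> illegal
(5,0): flips 1 -> legal
(5,1): no bracket -> illegal
(5,2): flips 1 -> legal
(5,3): no bracket -> illegal
(5,4): flips 4 -> legal
(5,5): flips 3 -> legal
B mobility = 7
-- W to move --
(0,0): flips 1 -> legal
(0,1): no bracket -> illegal
(0,2): no bracket -> illegal
(0,3): no bracket -> illegal
(0,4): flips 1 -> legal
(0,5): flips 1 -> legal
(1,2): no bracket -> illegal
(1,5): flips 1 -> legal
(2,0): flips 1 -> legal
(2,5): no bracket -> illegal
(3,0): no bracket -> illegal
(3,1): flips 1 -> legal
W mobility = 6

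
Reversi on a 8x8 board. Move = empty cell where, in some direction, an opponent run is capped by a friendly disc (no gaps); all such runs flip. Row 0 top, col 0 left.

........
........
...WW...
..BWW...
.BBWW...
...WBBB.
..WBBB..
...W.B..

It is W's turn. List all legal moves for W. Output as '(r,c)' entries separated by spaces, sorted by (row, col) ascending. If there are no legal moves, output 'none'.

(2,1): flips 1 -> legal
(2,2): no bracket -> illegal
(3,0): no bracket -> illegal
(3,1): flips 2 -> legal
(4,0): flips 2 -> legal
(4,5): no bracket -> illegal
(4,6): flips 2 -> legal
(4,7): no bracket -> illegal
(5,0): flips 2 -> legal
(5,1): flips 1 -> legal
(5,2): no bracket -> illegal
(5,7): flips 3 -> legal
(6,6): flips 4 -> legal
(6,7): no bracket -> illegal
(7,2): no bracket -> illegal
(7,4): flips 2 -> legal
(7,6): flips 2 -> legal

Answer: (2,1) (3,1) (4,0) (4,6) (5,0) (5,1) (5,7) (6,6) (7,4) (7,6)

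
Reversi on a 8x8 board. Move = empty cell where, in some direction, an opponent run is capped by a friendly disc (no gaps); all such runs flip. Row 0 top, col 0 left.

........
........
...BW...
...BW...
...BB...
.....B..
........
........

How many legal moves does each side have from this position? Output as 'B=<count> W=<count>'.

Answer: B=5 W=6

Derivation:
-- B to move --
(1,3): no bracket -> illegal
(1,4): flips 2 -> legal
(1,5): flips 1 -> legal
(2,5): flips 2 -> legal
(3,5): flips 1 -> legal
(4,5): flips 1 -> legal
B mobility = 5
-- W to move --
(1,2): flips 1 -> legal
(1,3): no bracket -> illegal
(1,4): no bracket -> illegal
(2,2): flips 1 -> legal
(3,2): flips 1 -> legal
(3,5): no bracket -> illegal
(4,2): flips 1 -> legal
(4,5): no bracket -> illegal
(4,6): no bracket -> illegal
(5,2): flips 1 -> legal
(5,3): no bracket -> illegal
(5,4): flips 1 -> legal
(5,6): no bracket -> illegal
(6,4): no bracket -> illegal
(6,5): no bracket -> illegal
(6,6): no bracket -> illegal
W mobility = 6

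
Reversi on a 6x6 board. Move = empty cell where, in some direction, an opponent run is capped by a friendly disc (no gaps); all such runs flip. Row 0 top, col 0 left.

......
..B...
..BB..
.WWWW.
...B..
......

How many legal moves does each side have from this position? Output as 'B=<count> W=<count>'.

-- B to move --
(2,0): no bracket -> illegal
(2,1): flips 1 -> legal
(2,4): no bracket -> illegal
(2,5): flips 1 -> legal
(3,0): no bracket -> illegal
(3,5): no bracket -> illegal
(4,0): flips 1 -> legal
(4,1): flips 1 -> legal
(4,2): flips 1 -> legal
(4,4): flips 1 -> legal
(4,5): flips 1 -> legal
B mobility = 7
-- W to move --
(0,1): flips 2 -> legal
(0,2): flips 2 -> legal
(0,3): no bracket -> illegal
(1,1): flips 1 -> legal
(1,3): flips 2 -> legal
(1,4): flips 1 -> legal
(2,1): no bracket -> illegal
(2,4): no bracket -> illegal
(4,2): no bracket -> illegal
(4,4): no bracket -> illegal
(5,2): flips 1 -> legal
(5,3): flips 1 -> legal
(5,4): flips 1 -> legal
W mobility = 8

Answer: B=7 W=8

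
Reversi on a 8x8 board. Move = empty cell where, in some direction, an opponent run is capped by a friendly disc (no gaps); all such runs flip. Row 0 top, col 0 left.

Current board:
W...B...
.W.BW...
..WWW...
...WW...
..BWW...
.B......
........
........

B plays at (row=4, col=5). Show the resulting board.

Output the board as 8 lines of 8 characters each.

Place B at (4,5); scan 8 dirs for brackets.
Dir NW: opp run (3,4) (2,3), next='.' -> no flip
Dir N: first cell '.' (not opp) -> no flip
Dir NE: first cell '.' (not opp) -> no flip
Dir W: opp run (4,4) (4,3) capped by B -> flip
Dir E: first cell '.' (not opp) -> no flip
Dir SW: first cell '.' (not opp) -> no flip
Dir S: first cell '.' (not opp) -> no flip
Dir SE: first cell '.' (not opp) -> no flip
All flips: (4,3) (4,4)

Answer: W...B...
.W.BW...
..WWW...
...WW...
..BBBB..
.B......
........
........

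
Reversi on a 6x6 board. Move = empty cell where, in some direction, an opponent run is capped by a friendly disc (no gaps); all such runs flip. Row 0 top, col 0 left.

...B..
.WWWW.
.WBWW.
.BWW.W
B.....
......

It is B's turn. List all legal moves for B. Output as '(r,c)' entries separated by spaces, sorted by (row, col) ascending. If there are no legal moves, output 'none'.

Answer: (0,0) (0,1) (0,2) (0,4) (2,0) (2,5) (3,0) (3,4) (4,2) (4,3) (4,4)

Derivation:
(0,0): flips 1 -> legal
(0,1): flips 2 -> legal
(0,2): flips 1 -> legal
(0,4): flips 1 -> legal
(0,5): no bracket -> illegal
(1,0): no bracket -> illegal
(1,5): no bracket -> illegal
(2,0): flips 1 -> legal
(2,5): flips 3 -> legal
(3,0): flips 2 -> legal
(3,4): flips 2 -> legal
(4,1): no bracket -> illegal
(4,2): flips 1 -> legal
(4,3): flips 3 -> legal
(4,4): flips 1 -> legal
(4,5): no bracket -> illegal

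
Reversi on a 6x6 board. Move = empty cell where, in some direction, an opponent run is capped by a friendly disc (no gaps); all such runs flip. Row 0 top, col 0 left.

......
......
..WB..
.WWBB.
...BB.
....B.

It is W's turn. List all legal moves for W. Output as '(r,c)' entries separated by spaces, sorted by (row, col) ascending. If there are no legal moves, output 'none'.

Answer: (1,4) (2,4) (3,5) (5,5)

Derivation:
(1,2): no bracket -> illegal
(1,3): no bracket -> illegal
(1,4): flips 1 -> legal
(2,4): flips 1 -> legal
(2,5): no bracket -> illegal
(3,5): flips 2 -> legal
(4,2): no bracket -> illegal
(4,5): no bracket -> illegal
(5,2): no bracket -> illegal
(5,3): no bracket -> illegal
(5,5): flips 2 -> legal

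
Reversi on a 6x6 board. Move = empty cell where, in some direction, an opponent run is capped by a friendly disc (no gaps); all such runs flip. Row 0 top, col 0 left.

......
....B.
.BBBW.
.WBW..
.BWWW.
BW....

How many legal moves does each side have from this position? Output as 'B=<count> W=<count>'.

-- B to move --
(1,3): no bracket -> illegal
(1,5): no bracket -> illegal
(2,0): no bracket -> illegal
(2,5): flips 1 -> legal
(3,0): flips 1 -> legal
(3,4): flips 2 -> legal
(3,5): no bracket -> illegal
(4,0): flips 1 -> legal
(4,5): flips 3 -> legal
(5,2): flips 2 -> legal
(5,3): flips 2 -> legal
(5,4): flips 1 -> legal
(5,5): flips 2 -> legal
B mobility = 9
-- W to move --
(0,3): no bracket -> illegal
(0,4): flips 1 -> legal
(0,5): no bracket -> illegal
(1,0): flips 2 -> legal
(1,1): flips 2 -> legal
(1,2): flips 2 -> legal
(1,3): flips 2 -> legal
(1,5): no bracket -> illegal
(2,0): flips 3 -> legal
(2,5): no bracket -> illegal
(3,0): no bracket -> illegal
(3,4): no bracket -> illegal
(4,0): flips 1 -> legal
(5,2): no bracket -> illegal
W mobility = 7

Answer: B=9 W=7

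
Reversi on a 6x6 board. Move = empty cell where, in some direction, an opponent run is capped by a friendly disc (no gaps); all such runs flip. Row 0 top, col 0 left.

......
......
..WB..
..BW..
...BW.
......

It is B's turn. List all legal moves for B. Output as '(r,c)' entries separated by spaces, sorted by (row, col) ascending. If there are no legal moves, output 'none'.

(1,1): no bracket -> illegal
(1,2): flips 1 -> legal
(1,3): no bracket -> illegal
(2,1): flips 1 -> legal
(2,4): no bracket -> illegal
(3,1): no bracket -> illegal
(3,4): flips 1 -> legal
(3,5): no bracket -> illegal
(4,2): no bracket -> illegal
(4,5): flips 1 -> legal
(5,3): no bracket -> illegal
(5,4): no bracket -> illegal
(5,5): no bracket -> illegal

Answer: (1,2) (2,1) (3,4) (4,5)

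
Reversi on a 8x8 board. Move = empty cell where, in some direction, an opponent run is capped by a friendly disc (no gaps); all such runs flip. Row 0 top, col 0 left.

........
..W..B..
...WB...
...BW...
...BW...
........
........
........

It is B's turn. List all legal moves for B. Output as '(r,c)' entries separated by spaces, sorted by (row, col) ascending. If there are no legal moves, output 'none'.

Answer: (1,3) (2,2) (2,5) (3,5) (4,5) (5,4) (5,5)

Derivation:
(0,1): no bracket -> illegal
(0,2): no bracket -> illegal
(0,3): no bracket -> illegal
(1,1): no bracket -> illegal
(1,3): flips 1 -> legal
(1,4): no bracket -> illegal
(2,1): no bracket -> illegal
(2,2): flips 1 -> legal
(2,5): flips 1 -> legal
(3,2): no bracket -> illegal
(3,5): flips 1 -> legal
(4,5): flips 1 -> legal
(5,3): no bracket -> illegal
(5,4): flips 2 -> legal
(5,5): flips 1 -> legal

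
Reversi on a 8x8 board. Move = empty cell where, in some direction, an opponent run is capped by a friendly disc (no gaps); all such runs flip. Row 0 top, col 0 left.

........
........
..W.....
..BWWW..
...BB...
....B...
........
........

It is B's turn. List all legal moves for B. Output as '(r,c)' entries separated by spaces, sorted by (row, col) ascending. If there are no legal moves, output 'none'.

(1,1): flips 2 -> legal
(1,2): flips 1 -> legal
(1,3): no bracket -> illegal
(2,1): no bracket -> illegal
(2,3): flips 1 -> legal
(2,4): flips 1 -> legal
(2,5): flips 1 -> legal
(2,6): flips 1 -> legal
(3,1): no bracket -> illegal
(3,6): flips 3 -> legal
(4,2): no bracket -> illegal
(4,5): no bracket -> illegal
(4,6): no bracket -> illegal

Answer: (1,1) (1,2) (2,3) (2,4) (2,5) (2,6) (3,6)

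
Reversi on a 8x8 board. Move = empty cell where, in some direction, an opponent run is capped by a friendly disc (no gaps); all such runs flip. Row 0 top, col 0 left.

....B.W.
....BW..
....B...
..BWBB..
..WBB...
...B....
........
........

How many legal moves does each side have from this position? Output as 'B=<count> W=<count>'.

Answer: B=8 W=8

Derivation:
-- B to move --
(0,5): no bracket -> illegal
(0,7): no bracket -> illegal
(1,6): flips 1 -> legal
(1,7): no bracket -> illegal
(2,2): flips 1 -> legal
(2,3): flips 1 -> legal
(2,5): no bracket -> illegal
(2,6): flips 1 -> legal
(3,1): flips 1 -> legal
(4,1): flips 1 -> legal
(5,1): flips 2 -> legal
(5,2): flips 1 -> legal
B mobility = 8
-- W to move --
(0,3): no bracket -> illegal
(0,5): no bracket -> illegal
(1,3): flips 1 -> legal
(2,1): no bracket -> illegal
(2,2): flips 1 -> legal
(2,3): no bracket -> illegal
(2,5): no bracket -> illegal
(2,6): no bracket -> illegal
(3,1): flips 1 -> legal
(3,6): flips 2 -> legal
(4,1): no bracket -> illegal
(4,5): flips 2 -> legal
(4,6): no bracket -> illegal
(5,2): no bracket -> illegal
(5,4): no bracket -> illegal
(5,5): flips 1 -> legal
(6,2): no bracket -> illegal
(6,3): flips 2 -> legal
(6,4): flips 1 -> legal
W mobility = 8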